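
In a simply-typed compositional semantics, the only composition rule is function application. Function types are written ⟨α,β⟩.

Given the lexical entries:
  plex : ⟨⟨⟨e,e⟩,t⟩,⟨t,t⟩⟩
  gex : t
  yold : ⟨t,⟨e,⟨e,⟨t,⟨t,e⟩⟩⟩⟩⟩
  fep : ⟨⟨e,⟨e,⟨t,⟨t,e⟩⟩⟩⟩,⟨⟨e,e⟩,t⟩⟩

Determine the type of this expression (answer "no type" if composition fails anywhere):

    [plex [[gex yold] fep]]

At [gex yold], yold : ⟨t,⟨e,⟨e,⟨t,⟨t,e⟩⟩⟩⟩⟩ takes gex : t, giving ⟨e,⟨e,⟨t,⟨t,e⟩⟩⟩⟩.
At [[gex yold] fep], fep : ⟨⟨e,⟨e,⟨t,⟨t,e⟩⟩⟩⟩,⟨⟨e,e⟩,t⟩⟩ takes [gex yold] : ⟨e,⟨e,⟨t,⟨t,e⟩⟩⟩⟩, giving ⟨⟨e,e⟩,t⟩.
At [plex [[gex yold] fep]], plex : ⟨⟨⟨e,e⟩,t⟩,⟨t,t⟩⟩ takes [[gex yold] fep] : ⟨⟨e,e⟩,t⟩, giving ⟨t,t⟩.

⟨t,t⟩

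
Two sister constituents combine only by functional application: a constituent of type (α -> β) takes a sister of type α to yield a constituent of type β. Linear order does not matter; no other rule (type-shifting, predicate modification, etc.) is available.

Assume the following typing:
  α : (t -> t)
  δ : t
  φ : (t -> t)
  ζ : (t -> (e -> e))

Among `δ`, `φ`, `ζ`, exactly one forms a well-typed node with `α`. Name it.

δ

δ — combines: α : (t -> t) takes δ : t as argument, giving t.
φ : (t -> t) — neither side's domain matches the other.
ζ : (t -> (e -> e)) — neither side's domain matches the other.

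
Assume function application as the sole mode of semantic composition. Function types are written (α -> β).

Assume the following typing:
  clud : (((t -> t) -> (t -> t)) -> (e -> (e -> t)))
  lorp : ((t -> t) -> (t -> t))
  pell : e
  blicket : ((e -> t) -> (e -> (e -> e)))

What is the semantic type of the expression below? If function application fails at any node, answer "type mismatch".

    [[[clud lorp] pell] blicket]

(e -> (e -> e))

At [clud lorp], clud : (((t -> t) -> (t -> t)) -> (e -> (e -> t))) takes lorp : ((t -> t) -> (t -> t)), giving (e -> (e -> t)).
At [[clud lorp] pell], [clud lorp] : (e -> (e -> t)) takes pell : e, giving (e -> t).
At [[[clud lorp] pell] blicket], blicket : ((e -> t) -> (e -> (e -> e))) takes [[clud lorp] pell] : (e -> t), giving (e -> (e -> e)).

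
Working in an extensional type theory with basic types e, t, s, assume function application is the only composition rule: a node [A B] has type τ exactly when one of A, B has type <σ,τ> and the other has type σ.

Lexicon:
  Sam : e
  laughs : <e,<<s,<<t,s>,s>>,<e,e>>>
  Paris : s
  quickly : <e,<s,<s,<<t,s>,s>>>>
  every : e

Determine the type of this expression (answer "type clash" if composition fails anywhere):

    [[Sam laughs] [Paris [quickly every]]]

<e,e>

[Sam laughs]: laughs is <e,<<s,<<t,s>,s>>,<e,e>>>, Sam is e; result <<s,<<t,s>,s>>,<e,e>>.
[quickly every]: quickly is <e,<s,<s,<<t,s>,s>>>>, every is e; result <s,<s,<<t,s>,s>>>.
[Paris [quickly every]]: [quickly every] is <s,<s,<<t,s>,s>>>, Paris is s; result <s,<<t,s>,s>>.
[[Sam laughs] [Paris [quickly every]]]: [Sam laughs] is <<s,<<t,s>,s>>,<e,e>>, [Paris [quickly every]] is <s,<<t,s>,s>>; result <e,e>.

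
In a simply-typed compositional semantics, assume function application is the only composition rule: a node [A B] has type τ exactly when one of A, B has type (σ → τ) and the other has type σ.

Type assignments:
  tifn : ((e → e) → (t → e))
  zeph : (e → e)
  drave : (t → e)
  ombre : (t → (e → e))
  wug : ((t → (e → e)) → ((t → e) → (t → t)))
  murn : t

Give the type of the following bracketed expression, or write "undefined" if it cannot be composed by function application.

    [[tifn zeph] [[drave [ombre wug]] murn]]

e

[tifn zeph]: ((e → e) → (t → e)) applied to (e → e) yields (t → e).
[ombre wug]: ((t → (e → e)) → ((t → e) → (t → t))) applied to (t → (e → e)) yields ((t → e) → (t → t)).
[drave [ombre wug]]: ((t → e) → (t → t)) applied to (t → e) yields (t → t).
[[drave [ombre wug]] murn]: (t → t) applied to t yields t.
[[tifn zeph] [[drave [ombre wug]] murn]]: (t → e) applied to t yields e.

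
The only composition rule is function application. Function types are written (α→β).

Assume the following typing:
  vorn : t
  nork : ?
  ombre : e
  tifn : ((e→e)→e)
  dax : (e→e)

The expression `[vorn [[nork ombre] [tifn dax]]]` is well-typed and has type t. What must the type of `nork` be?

[vorn [[nork ombre] [tifn dax]]] must have type t. The sister vorn has type t; that is not a function onto t, so [[nork ombre] [tifn dax]] must be the functor, of type (t→t).
[[nork ombre] [tifn dax]] must have type (t→t). The sister [tifn dax] has type e; that is not a function onto (t→t), so [nork ombre] must be the functor, of type (e→(t→t)).
[nork ombre] must have type (e→(t→t)). The sister ombre has type e; that is not a function onto (e→(t→t)), so nork must be the functor, of type (e→(e→(t→t))).

(e→(e→(t→t)))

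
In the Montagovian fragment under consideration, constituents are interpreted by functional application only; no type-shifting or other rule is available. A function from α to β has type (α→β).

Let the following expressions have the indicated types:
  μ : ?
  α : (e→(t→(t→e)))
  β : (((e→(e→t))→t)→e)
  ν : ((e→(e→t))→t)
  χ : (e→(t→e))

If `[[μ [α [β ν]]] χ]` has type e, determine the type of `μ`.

[[μ [α [β ν]]] χ] must have type e. The sister χ has type (e→(t→e)); that is not a function onto e, so [μ [α [β ν]]] must be the functor, of type ((e→(t→e))→e).
[μ [α [β ν]]] must have type ((e→(t→e))→e). The sister [α [β ν]] has type (t→(t→e)); that is not a function onto ((e→(t→e))→e), so μ must be the functor, of type ((t→(t→e))→((e→(t→e))→e)).

((t→(t→e))→((e→(t→e))→e))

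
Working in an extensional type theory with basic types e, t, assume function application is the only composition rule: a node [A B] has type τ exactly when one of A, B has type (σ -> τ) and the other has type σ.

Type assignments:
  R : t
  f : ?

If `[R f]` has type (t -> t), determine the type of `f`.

[R f] must have type (t -> t). The sister R has type t; that is not a function onto (t -> t), so f must be the functor, of type (t -> (t -> t)).

(t -> (t -> t))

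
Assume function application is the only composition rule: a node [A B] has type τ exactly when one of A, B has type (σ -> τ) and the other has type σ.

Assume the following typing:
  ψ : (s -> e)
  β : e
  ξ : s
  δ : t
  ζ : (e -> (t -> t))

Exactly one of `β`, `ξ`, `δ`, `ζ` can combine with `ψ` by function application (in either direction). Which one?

β : e — no; ψ wants s, and β wants nothing (atomic).
ξ — combines: ψ : (s -> e) takes ξ : s as argument, giving e.
δ : t — no; ψ wants s, and δ wants nothing (atomic).
ζ : (e -> (t -> t)) — no; ψ wants s, and ζ wants e.

ξ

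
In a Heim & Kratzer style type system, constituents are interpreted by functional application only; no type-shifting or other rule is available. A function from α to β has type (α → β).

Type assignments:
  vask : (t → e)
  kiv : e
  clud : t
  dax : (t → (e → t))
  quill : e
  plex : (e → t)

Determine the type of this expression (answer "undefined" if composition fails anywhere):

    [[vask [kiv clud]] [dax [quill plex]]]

undefined

[kiv clud]: e with t — neither is a function whose domain matches the other; composition fails here.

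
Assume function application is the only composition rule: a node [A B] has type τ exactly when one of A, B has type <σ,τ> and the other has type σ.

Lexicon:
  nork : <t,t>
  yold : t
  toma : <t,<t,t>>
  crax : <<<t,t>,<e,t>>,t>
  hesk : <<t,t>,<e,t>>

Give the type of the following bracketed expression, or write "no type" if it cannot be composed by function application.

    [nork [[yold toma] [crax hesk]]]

[yold toma]: functor toma : <t,<t,t>>, argument yold : t; result <t,t>.
[crax hesk]: functor crax : <<<t,t>,<e,t>>,t>, argument hesk : <<t,t>,<e,t>>; result t.
[[yold toma] [crax hesk]]: functor [yold toma] : <t,t>, argument [crax hesk] : t; result t.
[nork [[yold toma] [crax hesk]]]: functor nork : <t,t>, argument [[yold toma] [crax hesk]] : t; result t.

t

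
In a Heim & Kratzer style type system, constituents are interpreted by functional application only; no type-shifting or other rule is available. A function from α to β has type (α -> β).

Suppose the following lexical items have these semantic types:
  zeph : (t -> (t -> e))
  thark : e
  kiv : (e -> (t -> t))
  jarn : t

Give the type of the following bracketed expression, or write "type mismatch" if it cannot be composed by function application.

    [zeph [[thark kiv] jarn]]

(t -> e)

At [thark kiv], kiv : (e -> (t -> t)) takes thark : e, giving (t -> t).
At [[thark kiv] jarn], [thark kiv] : (t -> t) takes jarn : t, giving t.
At [zeph [[thark kiv] jarn]], zeph : (t -> (t -> e)) takes [[thark kiv] jarn] : t, giving (t -> e).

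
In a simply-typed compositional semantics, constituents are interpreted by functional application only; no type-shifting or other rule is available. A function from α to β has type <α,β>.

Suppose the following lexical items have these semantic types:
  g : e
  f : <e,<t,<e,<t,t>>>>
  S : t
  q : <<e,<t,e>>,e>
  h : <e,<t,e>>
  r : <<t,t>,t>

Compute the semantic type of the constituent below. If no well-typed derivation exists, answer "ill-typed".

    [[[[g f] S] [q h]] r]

At [g f], f : <e,<t,<e,<t,t>>>> takes g : e, giving <t,<e,<t,t>>>.
At [[g f] S], [g f] : <t,<e,<t,t>>> takes S : t, giving <e,<t,t>>.
At [q h], q : <<e,<t,e>>,e> takes h : <e,<t,e>>, giving e.
At [[[g f] S] [q h]], [[g f] S] : <e,<t,t>> takes [q h] : e, giving <t,t>.
At [[[[g f] S] [q h]] r], r : <<t,t>,t> takes [[[g f] S] [q h]] : <t,t>, giving t.

t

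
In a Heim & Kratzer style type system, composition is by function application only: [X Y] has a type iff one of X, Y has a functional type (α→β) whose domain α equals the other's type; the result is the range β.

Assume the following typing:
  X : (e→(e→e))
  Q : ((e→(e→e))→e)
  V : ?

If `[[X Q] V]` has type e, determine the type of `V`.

At [[X Q] V] (required: e): [X Q] is e, which is not a function with range e; hence V is the functor — type (e→e).

(e→e)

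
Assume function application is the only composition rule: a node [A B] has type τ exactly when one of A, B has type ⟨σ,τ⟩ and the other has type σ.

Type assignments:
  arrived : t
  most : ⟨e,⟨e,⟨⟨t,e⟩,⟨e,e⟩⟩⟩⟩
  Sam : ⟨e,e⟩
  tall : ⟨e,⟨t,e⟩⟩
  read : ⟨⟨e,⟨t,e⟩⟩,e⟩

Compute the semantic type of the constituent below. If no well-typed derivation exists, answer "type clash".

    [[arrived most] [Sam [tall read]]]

type clash

[arrived most]: t and ⟨e,⟨e,⟨⟨t,e⟩,⟨e,e⟩⟩⟩⟩ cannot combine by function application — type clash.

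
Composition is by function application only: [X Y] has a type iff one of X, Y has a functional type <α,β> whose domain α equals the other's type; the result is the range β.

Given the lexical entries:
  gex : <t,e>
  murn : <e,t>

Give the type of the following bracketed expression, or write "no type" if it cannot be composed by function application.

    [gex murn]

no type

[gex murn]: <t,e> and <e,t> cannot combine by function application — type clash.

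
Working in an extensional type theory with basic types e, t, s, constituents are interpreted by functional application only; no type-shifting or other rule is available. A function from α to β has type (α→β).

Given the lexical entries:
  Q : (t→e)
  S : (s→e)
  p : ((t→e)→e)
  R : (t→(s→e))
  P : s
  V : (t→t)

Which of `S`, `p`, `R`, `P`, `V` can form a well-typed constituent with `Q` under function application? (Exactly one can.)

S : (s→e) — Q needs t; S needs s; neither fits.
p — combines: p : ((t→e)→e) takes Q : (t→e) as argument, giving e.
R : (t→(s→e)) — Q needs t; R needs t; neither fits.
P : s — Q needs t; P needs nothing (atomic); neither fits.
V : (t→t) — Q needs t; V needs t; neither fits.

p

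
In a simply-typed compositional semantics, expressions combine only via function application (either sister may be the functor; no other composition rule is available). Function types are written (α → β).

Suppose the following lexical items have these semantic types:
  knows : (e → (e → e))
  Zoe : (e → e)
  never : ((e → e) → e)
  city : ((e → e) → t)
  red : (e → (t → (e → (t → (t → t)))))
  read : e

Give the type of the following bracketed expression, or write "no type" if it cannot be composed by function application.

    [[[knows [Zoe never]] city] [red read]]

(e → (t → (t → t)))

[Zoe never] — never of type ((e → e) → e) combines with Zoe of type (e → e): type e.
[knows [Zoe never]] — knows of type (e → (e → e)) combines with [Zoe never] of type e: type (e → e).
[[knows [Zoe never]] city] — city of type ((e → e) → t) combines with [knows [Zoe never]] of type (e → e): type t.
[red read] — red of type (e → (t → (e → (t → (t → t))))) combines with read of type e: type (t → (e → (t → (t → t)))).
[[[knows [Zoe never]] city] [red read]] — [red read] of type (t → (e → (t → (t → t)))) combines with [[knows [Zoe never]] city] of type t: type (e → (t → (t → t))).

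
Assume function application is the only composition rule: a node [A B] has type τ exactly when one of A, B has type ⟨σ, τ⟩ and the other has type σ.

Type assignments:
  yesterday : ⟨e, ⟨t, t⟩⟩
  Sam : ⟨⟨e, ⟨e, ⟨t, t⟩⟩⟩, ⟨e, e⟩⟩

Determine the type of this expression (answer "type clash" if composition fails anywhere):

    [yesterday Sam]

type clash

At [yesterday Sam]: neither ⟨e, ⟨t, t⟩⟩ nor ⟨⟨e, ⟨e, ⟨t, t⟩⟩⟩, ⟨e, e⟩⟩ can take the other as argument; the node is ill-typed.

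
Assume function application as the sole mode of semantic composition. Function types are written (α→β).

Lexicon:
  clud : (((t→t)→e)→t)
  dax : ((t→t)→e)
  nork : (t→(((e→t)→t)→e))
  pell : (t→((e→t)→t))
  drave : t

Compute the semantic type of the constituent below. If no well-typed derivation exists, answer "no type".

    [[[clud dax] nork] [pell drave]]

e

At [clud dax], clud : (((t→t)→e)→t) takes dax : ((t→t)→e), giving t.
At [[clud dax] nork], nork : (t→(((e→t)→t)→e)) takes [clud dax] : t, giving (((e→t)→t)→e).
At [pell drave], pell : (t→((e→t)→t)) takes drave : t, giving ((e→t)→t).
At [[[clud dax] nork] [pell drave]], [[clud dax] nork] : (((e→t)→t)→e) takes [pell drave] : ((e→t)→t), giving e.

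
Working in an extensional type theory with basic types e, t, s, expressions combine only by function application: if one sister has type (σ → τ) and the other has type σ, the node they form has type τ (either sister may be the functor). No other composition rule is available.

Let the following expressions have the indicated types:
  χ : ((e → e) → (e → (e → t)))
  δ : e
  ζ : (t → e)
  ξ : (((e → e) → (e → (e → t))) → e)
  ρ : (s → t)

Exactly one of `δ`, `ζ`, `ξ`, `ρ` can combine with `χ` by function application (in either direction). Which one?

ξ

δ : e — no; χ wants (e → e), and δ wants nothing (atomic).
ζ : (t → e) — no; χ wants (e → e), and ζ wants t.
ξ — combines: ξ : (((e → e) → (e → (e → t))) → e) takes χ : ((e → e) → (e → (e → t))) as argument, giving e.
ρ : (s → t) — no; χ wants (e → e), and ρ wants s.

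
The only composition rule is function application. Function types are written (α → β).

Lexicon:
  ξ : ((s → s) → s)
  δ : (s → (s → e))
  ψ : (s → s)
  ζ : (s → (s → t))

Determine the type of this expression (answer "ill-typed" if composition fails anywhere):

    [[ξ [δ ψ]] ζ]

At [δ ψ]: neither (s → (s → e)) nor (s → s) can take the other as argument; the node is ill-typed.

ill-typed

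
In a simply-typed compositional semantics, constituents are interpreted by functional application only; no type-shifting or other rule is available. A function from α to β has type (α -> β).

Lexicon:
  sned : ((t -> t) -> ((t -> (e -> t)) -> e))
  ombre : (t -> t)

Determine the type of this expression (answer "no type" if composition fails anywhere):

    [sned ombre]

[sned ombre]: sned is ((t -> t) -> ((t -> (e -> t)) -> e)), ombre is (t -> t); result ((t -> (e -> t)) -> e).

((t -> (e -> t)) -> e)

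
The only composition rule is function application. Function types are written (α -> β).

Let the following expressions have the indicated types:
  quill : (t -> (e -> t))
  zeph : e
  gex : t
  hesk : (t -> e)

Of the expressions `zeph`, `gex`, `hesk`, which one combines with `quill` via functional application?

gex

zeph : e — neither side's domain matches the other.
gex — combines: quill : (t -> (e -> t)) takes gex : t as argument, giving (e -> t).
hesk : (t -> e) — neither side's domain matches the other.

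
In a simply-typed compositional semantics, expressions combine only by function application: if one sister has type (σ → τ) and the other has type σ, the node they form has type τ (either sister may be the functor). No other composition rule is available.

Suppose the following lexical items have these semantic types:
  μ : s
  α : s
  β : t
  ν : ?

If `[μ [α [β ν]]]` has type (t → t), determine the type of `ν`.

At [μ [α [β ν]]] (required: (t → t)): μ is s, which is not a function with range (t → t); hence [α [β ν]] is the functor — type (s → (t → t)).
At [α [β ν]] (required: (s → (t → t))): α is s, which is not a function with range (s → (t → t)); hence [β ν] is the functor — type (s → (s → (t → t))).
At [β ν] (required: (s → (s → (t → t)))): β is t, which is not a function with range (s → (s → (t → t))); hence ν is the functor — type (t → (s → (s → (t → t)))).

(t → (s → (s → (t → t))))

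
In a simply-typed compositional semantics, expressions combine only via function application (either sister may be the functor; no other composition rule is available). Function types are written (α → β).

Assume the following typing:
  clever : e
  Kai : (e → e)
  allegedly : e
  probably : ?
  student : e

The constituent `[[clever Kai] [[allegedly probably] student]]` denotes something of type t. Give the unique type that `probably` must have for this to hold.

(e → (e → (e → t)))

For [[clever Kai] [[allegedly probably] student]] to have type t with [clever Kai] of type e, [[allegedly probably] student] must be the function: [[allegedly probably] student] : (e → t).
For [[allegedly probably] student] to have type (e → t) with student of type e, [allegedly probably] must be the function: [allegedly probably] : (e → (e → t)).
For [allegedly probably] to have type (e → (e → t)) with allegedly of type e, probably must be the function: probably : (e → (e → (e → t))).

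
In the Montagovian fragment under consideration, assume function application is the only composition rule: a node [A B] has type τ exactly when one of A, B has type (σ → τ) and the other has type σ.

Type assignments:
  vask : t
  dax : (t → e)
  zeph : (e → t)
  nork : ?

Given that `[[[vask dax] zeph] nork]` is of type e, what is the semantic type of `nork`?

(t → e)

For [[[vask dax] zeph] nork] to have type e with [[vask dax] zeph] of type t, nork must be the function: nork : (t → e).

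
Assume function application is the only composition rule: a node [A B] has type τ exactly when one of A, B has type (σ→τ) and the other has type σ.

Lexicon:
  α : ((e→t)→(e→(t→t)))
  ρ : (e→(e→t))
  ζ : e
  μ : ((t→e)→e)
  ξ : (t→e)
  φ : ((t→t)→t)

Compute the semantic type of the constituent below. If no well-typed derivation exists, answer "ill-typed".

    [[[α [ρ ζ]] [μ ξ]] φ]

[ρ ζ]: ρ is (e→(e→t)), ζ is e; result (e→t).
[α [ρ ζ]]: α is ((e→t)→(e→(t→t))), [ρ ζ] is (e→t); result (e→(t→t)).
[μ ξ]: μ is ((t→e)→e), ξ is (t→e); result e.
[[α [ρ ζ]] [μ ξ]]: [α [ρ ζ]] is (e→(t→t)), [μ ξ] is e; result (t→t).
[[[α [ρ ζ]] [μ ξ]] φ]: φ is ((t→t)→t), [[α [ρ ζ]] [μ ξ]] is (t→t); result t.

t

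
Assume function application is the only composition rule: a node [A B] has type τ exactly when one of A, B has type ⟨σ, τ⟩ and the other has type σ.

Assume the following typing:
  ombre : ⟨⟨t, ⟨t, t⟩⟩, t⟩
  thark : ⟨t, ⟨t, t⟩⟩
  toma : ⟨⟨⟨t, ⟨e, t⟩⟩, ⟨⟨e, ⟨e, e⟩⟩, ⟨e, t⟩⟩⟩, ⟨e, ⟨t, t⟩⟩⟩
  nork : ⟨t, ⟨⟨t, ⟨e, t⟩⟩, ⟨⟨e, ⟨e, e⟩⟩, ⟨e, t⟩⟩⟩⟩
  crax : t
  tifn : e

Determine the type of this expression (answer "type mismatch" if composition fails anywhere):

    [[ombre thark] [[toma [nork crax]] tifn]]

t

At [ombre thark], ombre : ⟨⟨t, ⟨t, t⟩⟩, t⟩ takes thark : ⟨t, ⟨t, t⟩⟩, giving t.
At [nork crax], nork : ⟨t, ⟨⟨t, ⟨e, t⟩⟩, ⟨⟨e, ⟨e, e⟩⟩, ⟨e, t⟩⟩⟩⟩ takes crax : t, giving ⟨⟨t, ⟨e, t⟩⟩, ⟨⟨e, ⟨e, e⟩⟩, ⟨e, t⟩⟩⟩.
At [toma [nork crax]], toma : ⟨⟨⟨t, ⟨e, t⟩⟩, ⟨⟨e, ⟨e, e⟩⟩, ⟨e, t⟩⟩⟩, ⟨e, ⟨t, t⟩⟩⟩ takes [nork crax] : ⟨⟨t, ⟨e, t⟩⟩, ⟨⟨e, ⟨e, e⟩⟩, ⟨e, t⟩⟩⟩, giving ⟨e, ⟨t, t⟩⟩.
At [[toma [nork crax]] tifn], [toma [nork crax]] : ⟨e, ⟨t, t⟩⟩ takes tifn : e, giving ⟨t, t⟩.
At [[ombre thark] [[toma [nork crax]] tifn]], [[toma [nork crax]] tifn] : ⟨t, t⟩ takes [ombre thark] : t, giving t.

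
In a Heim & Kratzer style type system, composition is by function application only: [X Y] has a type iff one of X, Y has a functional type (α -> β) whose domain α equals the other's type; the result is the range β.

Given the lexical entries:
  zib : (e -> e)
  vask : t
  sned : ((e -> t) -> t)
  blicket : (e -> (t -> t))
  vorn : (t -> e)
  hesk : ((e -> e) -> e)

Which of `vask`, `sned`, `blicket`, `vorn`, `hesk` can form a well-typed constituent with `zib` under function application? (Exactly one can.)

hesk

vask : t — does not combine with zib.
sned : ((e -> t) -> t) — does not combine with zib.
blicket : (e -> (t -> t)) — does not combine with zib.
vorn : (t -> e) — does not combine with zib.
hesk — combines: hesk : ((e -> e) -> e) takes zib : (e -> e) as argument, giving e.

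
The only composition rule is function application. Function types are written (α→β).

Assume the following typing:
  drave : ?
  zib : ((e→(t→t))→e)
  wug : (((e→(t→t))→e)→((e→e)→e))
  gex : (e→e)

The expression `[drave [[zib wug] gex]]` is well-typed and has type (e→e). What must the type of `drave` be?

(e→(e→e))

[drave [[zib wug] gex]] is required to be (e→e). [[zib wug] gex] : e cannot yield (e→e) as functor, so drave : (e→(e→e)).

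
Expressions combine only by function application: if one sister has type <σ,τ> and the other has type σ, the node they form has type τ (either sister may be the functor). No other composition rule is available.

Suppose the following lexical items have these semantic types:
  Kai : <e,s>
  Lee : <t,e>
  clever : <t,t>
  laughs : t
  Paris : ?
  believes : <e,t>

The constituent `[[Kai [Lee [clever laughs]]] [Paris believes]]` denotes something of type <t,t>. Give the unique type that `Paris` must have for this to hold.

<<e,t>,<s,<t,t>>>

At [[Kai [Lee [clever laughs]]] [Paris believes]] (required: <t,t>): [Kai [Lee [clever laughs]]] is s, which is not a function with range <t,t>; hence [Paris believes] is the functor — type <s,<t,t>>.
At [Paris believes] (required: <s,<t,t>>): believes is <e,t>, which is not a function with range <s,<t,t>>; hence Paris is the functor — type <<e,t>,<s,<t,t>>>.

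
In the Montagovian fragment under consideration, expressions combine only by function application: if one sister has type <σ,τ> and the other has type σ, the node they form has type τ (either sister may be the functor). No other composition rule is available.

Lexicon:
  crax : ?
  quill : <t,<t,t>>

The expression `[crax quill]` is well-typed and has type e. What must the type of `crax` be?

<<t,<t,t>>,e>

For [crax quill] to have type e with quill of type <t,<t,t>>, crax must be the function: crax : <<t,<t,t>>,e>.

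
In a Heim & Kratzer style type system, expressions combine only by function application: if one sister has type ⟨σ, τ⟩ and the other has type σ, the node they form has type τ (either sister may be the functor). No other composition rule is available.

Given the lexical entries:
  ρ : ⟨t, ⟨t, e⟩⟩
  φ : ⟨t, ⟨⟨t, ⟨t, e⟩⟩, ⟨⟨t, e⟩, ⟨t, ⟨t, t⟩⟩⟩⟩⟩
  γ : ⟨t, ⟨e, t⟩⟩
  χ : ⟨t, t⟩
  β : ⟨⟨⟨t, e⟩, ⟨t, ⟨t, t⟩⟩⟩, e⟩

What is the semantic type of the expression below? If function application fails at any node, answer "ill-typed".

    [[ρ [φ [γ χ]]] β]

ill-typed

At [γ χ]: neither ⟨t, ⟨e, t⟩⟩ nor ⟨t, t⟩ can take the other as argument; the node is ill-typed.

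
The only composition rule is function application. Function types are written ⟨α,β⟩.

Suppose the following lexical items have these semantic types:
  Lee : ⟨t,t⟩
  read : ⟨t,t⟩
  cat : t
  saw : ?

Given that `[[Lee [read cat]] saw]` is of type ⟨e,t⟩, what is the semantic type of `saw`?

⟨t,⟨e,t⟩⟩

[[Lee [read cat]] saw] is required to be ⟨e,t⟩. [Lee [read cat]] : t cannot yield ⟨e,t⟩ as functor, so saw : ⟨t,⟨e,t⟩⟩.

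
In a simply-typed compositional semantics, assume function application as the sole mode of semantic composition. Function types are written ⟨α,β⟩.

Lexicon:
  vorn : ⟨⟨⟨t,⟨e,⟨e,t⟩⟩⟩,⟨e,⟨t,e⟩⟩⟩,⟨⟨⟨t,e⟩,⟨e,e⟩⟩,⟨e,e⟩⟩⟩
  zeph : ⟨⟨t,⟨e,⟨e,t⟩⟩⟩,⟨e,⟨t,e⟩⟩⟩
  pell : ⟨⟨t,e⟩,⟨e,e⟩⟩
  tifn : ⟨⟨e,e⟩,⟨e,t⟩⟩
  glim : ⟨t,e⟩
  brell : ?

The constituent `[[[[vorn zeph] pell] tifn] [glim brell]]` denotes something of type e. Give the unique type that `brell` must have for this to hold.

⟨⟨t,e⟩,⟨⟨e,t⟩,e⟩⟩

For [[[[vorn zeph] pell] tifn] [glim brell]] to have type e with [[[vorn zeph] pell] tifn] of type ⟨e,t⟩, [glim brell] must be the function: [glim brell] : ⟨⟨e,t⟩,e⟩.
For [glim brell] to have type ⟨⟨e,t⟩,e⟩ with glim of type ⟨t,e⟩, brell must be the function: brell : ⟨⟨t,e⟩,⟨⟨e,t⟩,e⟩⟩.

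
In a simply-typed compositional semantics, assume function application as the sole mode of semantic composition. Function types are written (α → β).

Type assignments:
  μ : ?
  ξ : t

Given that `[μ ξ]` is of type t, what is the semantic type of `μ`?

(t → t)

[μ ξ] must have type t. The sister ξ has type t; that is not a function onto t, so μ must be the functor, of type (t → t).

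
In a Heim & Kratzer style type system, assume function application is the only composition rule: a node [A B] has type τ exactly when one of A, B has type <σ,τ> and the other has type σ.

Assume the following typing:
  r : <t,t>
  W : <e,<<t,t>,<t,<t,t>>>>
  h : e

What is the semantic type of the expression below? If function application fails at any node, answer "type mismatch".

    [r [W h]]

<t,<t,t>>

[W h]: W is <e,<<t,t>,<t,<t,t>>>>, h is e; result <<t,t>,<t,<t,t>>>.
[r [W h]]: [W h] is <<t,t>,<t,<t,t>>>, r is <t,t>; result <t,<t,t>>.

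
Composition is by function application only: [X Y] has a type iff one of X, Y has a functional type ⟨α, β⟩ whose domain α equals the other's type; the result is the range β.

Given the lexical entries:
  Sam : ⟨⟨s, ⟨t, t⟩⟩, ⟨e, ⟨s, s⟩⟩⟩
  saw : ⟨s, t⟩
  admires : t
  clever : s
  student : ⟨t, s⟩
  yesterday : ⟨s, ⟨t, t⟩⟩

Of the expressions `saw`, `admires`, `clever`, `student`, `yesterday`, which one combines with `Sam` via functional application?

saw : ⟨s, t⟩ — Sam needs ⟨s, ⟨t, t⟩⟩; saw needs s; neither fits.
admires : t — Sam needs ⟨s, ⟨t, t⟩⟩; admires needs nothing (atomic); neither fits.
clever : s — Sam needs ⟨s, ⟨t, t⟩⟩; clever needs nothing (atomic); neither fits.
student : ⟨t, s⟩ — Sam needs ⟨s, ⟨t, t⟩⟩; student needs t; neither fits.
yesterday — combines: Sam : ⟨⟨s, ⟨t, t⟩⟩, ⟨e, ⟨s, s⟩⟩⟩ takes yesterday : ⟨s, ⟨t, t⟩⟩ as argument, giving ⟨e, ⟨s, s⟩⟩.

yesterday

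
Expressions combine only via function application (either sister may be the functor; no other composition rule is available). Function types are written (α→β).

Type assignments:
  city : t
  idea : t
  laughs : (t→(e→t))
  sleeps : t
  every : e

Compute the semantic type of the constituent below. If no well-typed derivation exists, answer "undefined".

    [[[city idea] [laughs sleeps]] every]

[city idea]: t with t — neither is a function whose domain matches the other; composition fails here.

undefined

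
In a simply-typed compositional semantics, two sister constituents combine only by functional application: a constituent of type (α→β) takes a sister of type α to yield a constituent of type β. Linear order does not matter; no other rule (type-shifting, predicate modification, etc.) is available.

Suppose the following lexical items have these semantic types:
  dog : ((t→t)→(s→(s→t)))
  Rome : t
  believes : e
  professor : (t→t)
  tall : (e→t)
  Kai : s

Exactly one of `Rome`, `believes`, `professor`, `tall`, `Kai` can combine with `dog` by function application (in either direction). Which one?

professor

Rome : t — dog needs (t→t); Rome needs nothing (atomic); neither fits.
believes : e — dog needs (t→t); believes needs nothing (atomic); neither fits.
professor — combines: dog : ((t→t)→(s→(s→t))) takes professor : (t→t) as argument, giving (s→(s→t)).
tall : (e→t) — dog needs (t→t); tall needs e; neither fits.
Kai : s — dog needs (t→t); Kai needs nothing (atomic); neither fits.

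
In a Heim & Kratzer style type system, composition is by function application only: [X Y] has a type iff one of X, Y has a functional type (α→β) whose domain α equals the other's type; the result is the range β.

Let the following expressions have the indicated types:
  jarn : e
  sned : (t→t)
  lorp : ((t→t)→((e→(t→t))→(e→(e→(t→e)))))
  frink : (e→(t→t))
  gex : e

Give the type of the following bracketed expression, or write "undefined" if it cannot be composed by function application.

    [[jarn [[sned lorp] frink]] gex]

At [sned lorp], lorp : ((t→t)→((e→(t→t))→(e→(e→(t→e))))) takes sned : (t→t), giving ((e→(t→t))→(e→(e→(t→e)))).
At [[sned lorp] frink], [sned lorp] : ((e→(t→t))→(e→(e→(t→e)))) takes frink : (e→(t→t)), giving (e→(e→(t→e))).
At [jarn [[sned lorp] frink]], [[sned lorp] frink] : (e→(e→(t→e))) takes jarn : e, giving (e→(t→e)).
At [[jarn [[sned lorp] frink]] gex], [jarn [[sned lorp] frink]] : (e→(t→e)) takes gex : e, giving (t→e).

(t→e)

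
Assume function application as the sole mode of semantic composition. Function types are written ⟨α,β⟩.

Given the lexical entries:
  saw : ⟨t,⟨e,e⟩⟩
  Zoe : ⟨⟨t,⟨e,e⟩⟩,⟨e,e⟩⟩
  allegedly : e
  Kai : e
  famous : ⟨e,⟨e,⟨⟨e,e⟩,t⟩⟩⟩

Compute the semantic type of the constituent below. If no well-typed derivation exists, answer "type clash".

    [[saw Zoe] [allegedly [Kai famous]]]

[saw Zoe]: Zoe is ⟨⟨t,⟨e,e⟩⟩,⟨e,e⟩⟩, saw is ⟨t,⟨e,e⟩⟩; result ⟨e,e⟩.
[Kai famous]: famous is ⟨e,⟨e,⟨⟨e,e⟩,t⟩⟩⟩, Kai is e; result ⟨e,⟨⟨e,e⟩,t⟩⟩.
[allegedly [Kai famous]]: [Kai famous] is ⟨e,⟨⟨e,e⟩,t⟩⟩, allegedly is e; result ⟨⟨e,e⟩,t⟩.
[[saw Zoe] [allegedly [Kai famous]]]: [allegedly [Kai famous]] is ⟨⟨e,e⟩,t⟩, [saw Zoe] is ⟨e,e⟩; result t.

t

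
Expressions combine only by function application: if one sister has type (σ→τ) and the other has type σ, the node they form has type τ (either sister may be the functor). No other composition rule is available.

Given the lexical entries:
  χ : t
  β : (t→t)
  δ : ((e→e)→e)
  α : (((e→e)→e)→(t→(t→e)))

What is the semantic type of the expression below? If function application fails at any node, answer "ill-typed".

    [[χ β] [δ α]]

(t→e)

At [χ β], β : (t→t) takes χ : t, giving t.
At [δ α], α : (((e→e)→e)→(t→(t→e))) takes δ : ((e→e)→e), giving (t→(t→e)).
At [[χ β] [δ α]], [δ α] : (t→(t→e)) takes [χ β] : t, giving (t→e).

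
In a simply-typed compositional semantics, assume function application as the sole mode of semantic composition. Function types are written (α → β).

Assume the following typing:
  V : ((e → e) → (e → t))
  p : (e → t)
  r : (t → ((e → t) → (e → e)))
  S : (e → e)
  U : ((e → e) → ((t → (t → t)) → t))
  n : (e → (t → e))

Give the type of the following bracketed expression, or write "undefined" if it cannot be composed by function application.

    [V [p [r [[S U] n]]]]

[S U]: functor U : ((e → e) → ((t → (t → t)) → t)), argument S : (e → e); result ((t → (t → t)) → t).
[[S U] n]: ((t → (t → t)) → t) and (e → (t → e)) cannot combine by function application — type clash.

undefined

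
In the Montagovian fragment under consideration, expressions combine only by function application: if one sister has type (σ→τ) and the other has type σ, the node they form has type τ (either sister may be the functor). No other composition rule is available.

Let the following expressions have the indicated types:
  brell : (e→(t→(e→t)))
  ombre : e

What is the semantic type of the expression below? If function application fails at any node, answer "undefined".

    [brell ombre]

At [brell ombre], brell : (e→(t→(e→t))) takes ombre : e, giving (t→(e→t)).

(t→(e→t))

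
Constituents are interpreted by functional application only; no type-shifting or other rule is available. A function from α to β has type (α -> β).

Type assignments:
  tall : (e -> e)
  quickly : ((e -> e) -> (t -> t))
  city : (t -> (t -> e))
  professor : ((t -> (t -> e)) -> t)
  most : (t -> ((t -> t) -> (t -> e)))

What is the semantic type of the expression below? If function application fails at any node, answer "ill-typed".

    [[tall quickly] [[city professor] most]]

(t -> e)

[tall quickly] — quickly of type ((e -> e) -> (t -> t)) combines with tall of type (e -> e): type (t -> t).
[city professor] — professor of type ((t -> (t -> e)) -> t) combines with city of type (t -> (t -> e)): type t.
[[city professor] most] — most of type (t -> ((t -> t) -> (t -> e))) combines with [city professor] of type t: type ((t -> t) -> (t -> e)).
[[tall quickly] [[city professor] most]] — [[city professor] most] of type ((t -> t) -> (t -> e)) combines with [tall quickly] of type (t -> t): type (t -> e).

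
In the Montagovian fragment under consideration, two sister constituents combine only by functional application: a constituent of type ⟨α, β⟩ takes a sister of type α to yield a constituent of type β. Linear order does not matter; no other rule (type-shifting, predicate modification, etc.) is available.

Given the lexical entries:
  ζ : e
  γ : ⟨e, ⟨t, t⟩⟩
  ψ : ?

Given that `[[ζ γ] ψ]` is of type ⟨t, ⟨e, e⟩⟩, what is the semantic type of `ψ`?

⟨⟨t, t⟩, ⟨t, ⟨e, e⟩⟩⟩

[[ζ γ] ψ] must have type ⟨t, ⟨e, e⟩⟩. The sister [ζ γ] has type ⟨t, t⟩; that is not a function onto ⟨t, ⟨e, e⟩⟩, so ψ must be the functor, of type ⟨⟨t, t⟩, ⟨t, ⟨e, e⟩⟩⟩.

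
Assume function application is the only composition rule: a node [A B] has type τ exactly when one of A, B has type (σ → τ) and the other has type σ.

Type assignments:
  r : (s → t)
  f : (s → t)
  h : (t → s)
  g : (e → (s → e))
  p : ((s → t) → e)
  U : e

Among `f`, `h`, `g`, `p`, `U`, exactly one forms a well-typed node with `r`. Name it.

p

f : (s → t) — r needs s; f needs s; neither fits.
h : (t → s) — r needs s; h needs t; neither fits.
g : (e → (s → e)) — r needs s; g needs e; neither fits.
p — combines: p : ((s → t) → e) takes r : (s → t) as argument, giving e.
U : e — r needs s; U needs nothing (atomic); neither fits.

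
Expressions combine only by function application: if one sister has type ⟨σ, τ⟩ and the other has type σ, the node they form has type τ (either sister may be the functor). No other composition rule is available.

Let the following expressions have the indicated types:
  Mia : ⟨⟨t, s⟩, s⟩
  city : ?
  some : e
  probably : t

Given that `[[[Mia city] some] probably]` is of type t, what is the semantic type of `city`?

[[[Mia city] some] probably] is required to be t. probably : t cannot yield t as functor, so [[Mia city] some] : ⟨t, t⟩.
[[Mia city] some] is required to be ⟨t, t⟩. some : e cannot yield ⟨t, t⟩ as functor, so [Mia city] : ⟨e, ⟨t, t⟩⟩.
[Mia city] is required to be ⟨e, ⟨t, t⟩⟩. Mia : ⟨⟨t, s⟩, s⟩ cannot yield ⟨e, ⟨t, t⟩⟩ as functor, so city : ⟨⟨⟨t, s⟩, s⟩, ⟨e, ⟨t, t⟩⟩⟩.

⟨⟨⟨t, s⟩, s⟩, ⟨e, ⟨t, t⟩⟩⟩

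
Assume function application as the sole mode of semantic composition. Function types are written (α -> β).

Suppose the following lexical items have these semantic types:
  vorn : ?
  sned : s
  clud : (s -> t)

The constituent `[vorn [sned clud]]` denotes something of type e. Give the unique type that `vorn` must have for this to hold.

(t -> e)

For [vorn [sned clud]] to have type e with [sned clud] of type t, vorn must be the function: vorn : (t -> e).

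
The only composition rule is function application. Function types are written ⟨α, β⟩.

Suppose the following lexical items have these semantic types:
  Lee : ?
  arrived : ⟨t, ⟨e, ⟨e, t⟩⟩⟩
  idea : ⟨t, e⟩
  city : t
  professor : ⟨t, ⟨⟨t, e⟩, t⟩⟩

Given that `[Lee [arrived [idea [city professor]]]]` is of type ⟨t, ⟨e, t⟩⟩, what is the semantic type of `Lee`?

For [Lee [arrived [idea [city professor]]]] to have type ⟨t, ⟨e, t⟩⟩ with [arrived [idea [city professor]]] of type ⟨e, ⟨e, t⟩⟩, Lee must be the function: Lee : ⟨⟨e, ⟨e, t⟩⟩, ⟨t, ⟨e, t⟩⟩⟩.

⟨⟨e, ⟨e, t⟩⟩, ⟨t, ⟨e, t⟩⟩⟩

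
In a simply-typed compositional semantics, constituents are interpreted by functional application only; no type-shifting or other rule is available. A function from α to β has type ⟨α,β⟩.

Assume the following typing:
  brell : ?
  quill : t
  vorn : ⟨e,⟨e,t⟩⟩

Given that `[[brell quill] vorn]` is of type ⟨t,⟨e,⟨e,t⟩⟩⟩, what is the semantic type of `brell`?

[[brell quill] vorn] must have type ⟨t,⟨e,⟨e,t⟩⟩⟩. The sister vorn has type ⟨e,⟨e,t⟩⟩; that is not a function onto ⟨t,⟨e,⟨e,t⟩⟩⟩, so [brell quill] must be the functor, of type ⟨⟨e,⟨e,t⟩⟩,⟨t,⟨e,⟨e,t⟩⟩⟩⟩.
[brell quill] must have type ⟨⟨e,⟨e,t⟩⟩,⟨t,⟨e,⟨e,t⟩⟩⟩⟩. The sister quill has type t; that is not a function onto ⟨⟨e,⟨e,t⟩⟩,⟨t,⟨e,⟨e,t⟩⟩⟩⟩, so brell must be the functor, of type ⟨t,⟨⟨e,⟨e,t⟩⟩,⟨t,⟨e,⟨e,t⟩⟩⟩⟩⟩.

⟨t,⟨⟨e,⟨e,t⟩⟩,⟨t,⟨e,⟨e,t⟩⟩⟩⟩⟩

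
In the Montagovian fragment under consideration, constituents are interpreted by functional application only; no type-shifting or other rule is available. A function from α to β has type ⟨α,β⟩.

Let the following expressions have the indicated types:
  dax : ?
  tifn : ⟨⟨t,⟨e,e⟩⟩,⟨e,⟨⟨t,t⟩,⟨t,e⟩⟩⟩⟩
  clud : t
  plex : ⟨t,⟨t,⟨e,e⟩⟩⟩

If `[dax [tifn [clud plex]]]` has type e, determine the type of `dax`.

⟨⟨e,⟨⟨t,t⟩,⟨t,e⟩⟩⟩,e⟩

[dax [tifn [clud plex]]] is required to be e. [tifn [clud plex]] : ⟨e,⟨⟨t,t⟩,⟨t,e⟩⟩⟩ cannot yield e as functor, so dax : ⟨⟨e,⟨⟨t,t⟩,⟨t,e⟩⟩⟩,e⟩.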